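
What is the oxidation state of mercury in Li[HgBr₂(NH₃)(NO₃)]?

1 lithium outside the brackets (+1 each) → the complex ion is 1−.
Ligand charges: 1×NH3 neutral; 1×NO3 = -1; 2×Br = -2; sum -3.
Hg + (-3) = 1− ⇒ Hg is +2.

+2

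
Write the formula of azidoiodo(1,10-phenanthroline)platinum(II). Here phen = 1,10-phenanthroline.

Ligands: 1 1,10-phenanthroline (phen, neutral), 1 azido (N3, -1), 1 iodo (I, -1). Ligand charge sum = -2.
With Pt in oxidation state +2, the complex ion is [Pt...].

[PtI(N3)(phen)]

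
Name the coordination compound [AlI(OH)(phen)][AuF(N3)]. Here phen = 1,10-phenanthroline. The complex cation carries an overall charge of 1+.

hydroxoiodo(1,10-phenanthroline)aluminium(III) azidofluoroaurate(I)

Both ions are complex: the cation is named first with the plain metal name, the anion second with the -ate form; each ion's ligands are alphabetised independently.
The complex cation is given as 1+; its ligand charges sum to -2, so Al = +3.
A 1:1 salt means the anion carries the equal and opposite charge, 1−.
Anion: ligand charges sum to -2; for the ion to be 1−, Au = +1.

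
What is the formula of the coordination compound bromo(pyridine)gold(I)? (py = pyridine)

[AuBr(py)]

Ligands: 1 pyridine (py, neutral), 1 bromo (Br, -1). Ligand charge sum = -1.
With Au in oxidation state +1, the complex ion is [Au...].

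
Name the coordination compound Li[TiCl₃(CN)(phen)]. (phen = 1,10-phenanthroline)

lithium trichlorocyano(1,10-phenanthroline)titanate(III)

The 1 lithium counter-ion carries a total charge of +1, so each complex ion is 1−.
Ligand charges: 1×cyano (-1 each), 3×chloro (-1 each), 1×1,10-phenanthroline (neutral); total -4. So Ti + (-4) = 1−, giving Ti = +3.
The complex ion is anionic, so titanium takes the -ate form titanate(III).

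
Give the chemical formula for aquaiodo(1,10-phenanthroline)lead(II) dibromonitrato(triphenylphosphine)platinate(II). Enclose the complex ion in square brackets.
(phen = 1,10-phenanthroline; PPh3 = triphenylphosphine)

[Pb(H2O)I(phen)][PtBr2(NO3)(PPh3)]

Cation [Pb…]: ligand charges -1, Pb(II) ⇒ ion charge 1+.
Anion [Pt…]: ligand charges -3, Pt(II) ⇒ ion charge 1−.
One 1+ cation balances one 1− anion.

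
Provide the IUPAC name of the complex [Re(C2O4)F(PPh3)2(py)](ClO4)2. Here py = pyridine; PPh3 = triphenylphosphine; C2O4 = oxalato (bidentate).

The 2 perchlorate counter-ions carry a total charge of -2, so each complex ion is 2+.
Ligand charges: 1×pyridine (neutral), 2×triphenylphosphine (neutral), 1×fluoro (-1 each), 1×oxalato (-2 each); total -3. So Re + (-3) = 2+, giving Re = +5.
Ligands are named alphabetically: fluoro before oxalato before pyridine before triphenylphosphine.

fluorooxalato(pyridine)bis(triphenylphosphine)rhenium(V) perchlorate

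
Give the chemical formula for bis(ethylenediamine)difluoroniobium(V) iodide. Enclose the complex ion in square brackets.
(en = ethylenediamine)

[Nb(en)2F2]I3

Ligands: 2 fluoro (F, -1), 2 ethylenediamine (en, neutral). Ligand charge sum = -2.
With Nb in oxidation state +5, the complex ion is [Nb...]^3+.
Charge balance with iodide (-1) requires 1 complex ion per 3 iodide.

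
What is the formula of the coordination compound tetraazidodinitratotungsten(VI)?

Ligands: 4 azido (N3, -1), 2 nitrato (NO3, -1). Ligand charge sum = -6.
With W in oxidation state +6, the complex ion is [W...].

[W(N3)4(NO3)2]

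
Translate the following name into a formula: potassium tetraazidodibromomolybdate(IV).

Ligands: 2 bromo (Br, -1), 4 azido (N3, -1). Ligand charge sum = -6.
With Mo in oxidation state +4, the complex ion is [Mo...]^2−.
Charge balance with potassium (+1) requires 1 complex ion per 2 potassium.

K2[MoBr2(N3)4]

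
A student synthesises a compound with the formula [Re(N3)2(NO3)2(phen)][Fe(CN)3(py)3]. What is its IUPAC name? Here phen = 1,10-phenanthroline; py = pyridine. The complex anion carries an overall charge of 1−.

Both ions are complex: the cation is named first with the plain metal name, the anion second with the -ate form; each ion's ligands are alphabetised independently.
The complex anion is given as 1−; its ligand charges sum to -3, so Fe = +2.
A 1:1 salt means the cation carries the equal and opposite charge, 1+.
Cation: ligand charges sum to -4; for the ion to be 1+, Re = +5.

diazidodinitrato(1,10-phenanthroline)rhenium(V) tricyanotris(pyridine)ferrate(II)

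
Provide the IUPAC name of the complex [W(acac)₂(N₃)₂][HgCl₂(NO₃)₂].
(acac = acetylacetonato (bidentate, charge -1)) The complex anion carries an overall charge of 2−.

Both ions are complex: the cation is named first with the plain metal name, the anion second with the -ate form; each ion's ligands are alphabetised independently.
The complex anion is given as 2−; its ligand charges sum to -4, so Hg = +2.
A 1:1 salt means the cation carries the equal and opposite charge, 2+.
Cation: ligand charges sum to -4; for the ion to be 2+, W = +6.

bis(acetylacetonato)diazidotungsten(VI) dichlorodinitratomercurate(II)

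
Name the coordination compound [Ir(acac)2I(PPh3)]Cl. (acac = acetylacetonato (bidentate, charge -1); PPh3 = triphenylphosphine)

bis(acetylacetonato)iodo(triphenylphosphine)iridium(IV) chloride

The 1 chloride counter-ion carries a total charge of -1, so each complex ion is 1+.
Ligand charges: 2×acetylacetonato (-1 each), 1×triphenylphosphine (neutral), 1×iodo (-1 each); total -3. So Ir + (-3) = 1+, giving Ir = +4.
Ligands are named alphabetically: acetylacetonato before iodo before triphenylphosphine.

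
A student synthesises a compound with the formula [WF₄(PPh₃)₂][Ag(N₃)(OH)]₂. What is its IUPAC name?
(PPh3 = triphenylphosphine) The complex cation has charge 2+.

tetrafluorobis(triphenylphosphine)tungsten(VI) azidohydroxoargentate(I)

The complex cation is given as 2+; its ligand charges sum to -4, so W = +6.
With 2 anions per cation, each anion must be 2/2 = 1−.
Anion: ligand charges sum to -2; for the ion to be 1−, Ag = +1.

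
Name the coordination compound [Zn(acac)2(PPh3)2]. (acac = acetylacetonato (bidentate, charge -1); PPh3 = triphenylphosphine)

There is no counter-ion, so the complex is neutral overall.
Ligand charges: 2×acetylacetonato (-1 each), 2×triphenylphosphine (neutral); total -2. So Zn + (-2) = 0, giving Zn = +2.
Ligands are named alphabetically: acetylacetonato before triphenylphosphine.

bis(acetylacetonato)bis(triphenylphosphine)zinc(II)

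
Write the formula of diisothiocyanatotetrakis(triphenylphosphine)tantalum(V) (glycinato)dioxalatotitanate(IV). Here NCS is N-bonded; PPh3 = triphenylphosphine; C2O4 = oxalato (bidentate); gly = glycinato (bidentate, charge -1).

[Ta(NCS)2(PPh3)4][Ti(C2O4)2(gly)]3

Cation [Ta…]: ligand charges -2, Ta(V) ⇒ ion charge 3+.
Anion [Ti…]: ligand charges -5, Ti(IV) ⇒ ion charge 1−.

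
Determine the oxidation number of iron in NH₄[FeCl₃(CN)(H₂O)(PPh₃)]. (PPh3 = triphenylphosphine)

1 ammonium outside the brackets (+1 each) → the complex ion is 1−.
Ligand charges: 3×Cl = -3; 1×PPh3 neutral; 1×CN = -1; 1×H2O neutral; sum -4.
Fe + (-4) = 1− ⇒ Fe is +3.

+3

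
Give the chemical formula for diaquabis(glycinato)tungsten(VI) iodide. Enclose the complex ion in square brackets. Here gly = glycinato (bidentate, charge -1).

[W(gly)2(H2O)2]I4

Ligands: 2 aqua (H2O, neutral), 2 glycinato (gly, -1). Ligand charge sum = -2.
Charge balance with iodide (-1) requires 1 complex ion per 4 iodide.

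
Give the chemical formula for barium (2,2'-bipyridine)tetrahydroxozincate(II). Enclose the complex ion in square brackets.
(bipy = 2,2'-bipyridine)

Ligands: 4 hydroxo (OH, -1), 1 2,2'-bipyridine (bipy, neutral). Ligand charge sum = -4.
With Zn in oxidation state +2, the complex ion is [Zn...]^2−.
Charge balance with barium (+2) requires 1 complex ion per 1 barium.

Ba[Zn(bipy)(OH)4]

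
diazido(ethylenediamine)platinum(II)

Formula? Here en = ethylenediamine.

[Pt(en)(N3)2]

Ligands: 2 azido (N3, -1), 1 ethylenediamine (en, neutral). Ligand charge sum = -2.
With Pt in oxidation state +2, the complex ion is [Pt...].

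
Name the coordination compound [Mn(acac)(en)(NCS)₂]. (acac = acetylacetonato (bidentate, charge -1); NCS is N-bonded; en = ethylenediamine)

There is no counter-ion, so the complex is neutral overall.
Ligand charges: 1×acetylacetonato (-1 each), 2×isothiocyanato (-1 each), 1×ethylenediamine (neutral); total -3. So Mn + (-3) = 0, giving Mn = +3.
Ligands are named alphabetically: acetylacetonato before ethylenediamine before isothiocyanato.

(acetylacetonato)(ethylenediamine)diisothiocyanatomanganese(III)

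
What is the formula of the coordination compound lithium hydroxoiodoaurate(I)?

Ligands: 1 iodo (I, -1), 1 hydroxo (OH, -1). Ligand charge sum = -2.
With Au in oxidation state +1, the complex ion is [Au...]^1−.
Charge balance with lithium (+1) requires 1 complex ion per 1 lithium.

Li[AuI(OH)]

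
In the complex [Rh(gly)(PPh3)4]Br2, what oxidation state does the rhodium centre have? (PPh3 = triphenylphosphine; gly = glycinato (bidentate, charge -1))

2 bromide outside the brackets (-1 each) → the complex ion is 2+.
Ligand charges: 4×PPh3 neutral; 1×gly = -1; sum -1.
Rh + (-1) = 2+ ⇒ Rh is +3.

+3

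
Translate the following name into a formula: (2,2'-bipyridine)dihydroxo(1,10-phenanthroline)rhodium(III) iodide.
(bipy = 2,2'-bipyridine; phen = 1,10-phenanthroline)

[Rh(bipy)(OH)2(phen)]I

Ligands: 2 hydroxo (OH, -1), 1 2,2'-bipyridine (bipy, neutral), 1 1,10-phenanthroline (phen, neutral). Ligand charge sum = -2.
With Rh in oxidation state +3, the complex ion is [Rh...]^1+.
Charge balance with iodide (-1) requires 1 complex ion per 1 iodide.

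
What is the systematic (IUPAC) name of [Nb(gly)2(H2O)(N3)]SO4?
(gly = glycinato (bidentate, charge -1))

aquaazidobis(glycinato)niobium(V) sulfate

The 1 sulfate counter-ion carries a total charge of -2, so each complex ion is 2+.
Ligand charges: 1×aqua (neutral), 1×azido (-1 each), 2×glycinato (-1 each); total -3. So Nb + (-3) = 2+, giving Nb = +5.
Ligands are named alphabetically: aqua before azido before glycinato.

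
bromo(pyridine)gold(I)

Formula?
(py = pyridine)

[AuBr(py)]

Ligands: 1 pyridine (py, neutral), 1 bromo (Br, -1). Ligand charge sum = -1.
With Au in oxidation state +1, the complex ion is [Au...].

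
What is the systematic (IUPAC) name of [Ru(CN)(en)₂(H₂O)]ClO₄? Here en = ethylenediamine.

The 1 perchlorate counter-ion carries a total charge of -1, so each complex ion is 1+.
Ligand charges: 1×cyano (-1 each), 2×ethylenediamine (neutral), 1×aqua (neutral); total -1. So Ru + (-1) = 1+, giving Ru = +2.
Ligands are named alphabetically: aqua before cyano before ethylenediamine.

aquacyanobis(ethylenediamine)ruthenium(II) perchlorate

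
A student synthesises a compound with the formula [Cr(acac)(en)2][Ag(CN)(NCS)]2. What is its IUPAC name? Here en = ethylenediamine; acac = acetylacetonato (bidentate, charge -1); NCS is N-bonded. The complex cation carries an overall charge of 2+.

(acetylacetonato)bis(ethylenediamine)chromium(III) cyanoisothiocyanatoargentate(I)

The complex cation is given as 2+; its ligand charges sum to -1, so Cr = +3.
With 2 anions per cation, each anion must be 2/2 = 1−.
Anion: ligand charges sum to -2; for the ion to be 1−, Ag = +1.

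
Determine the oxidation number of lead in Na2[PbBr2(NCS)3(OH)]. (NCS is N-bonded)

+4

2 sodium outside the brackets (+1 each) → the complex ion is 2−.
Ligand charges: 2×Br = -2; 1×OH = -1; 3×NCS = -3; sum -6.
Pb + (-6) = 2− ⇒ Pb is +4.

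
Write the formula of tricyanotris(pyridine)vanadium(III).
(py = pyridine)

Ligands: 3 pyridine (py, neutral), 3 cyano (CN, -1). Ligand charge sum = -3.
With V in oxidation state +3, the complex ion is [V...].

[V(CN)3(py)3]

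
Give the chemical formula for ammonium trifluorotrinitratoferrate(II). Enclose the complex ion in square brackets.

(NH4)4[FeF3(NO3)3]

Ligands: 3 nitrato (NO3, -1), 3 fluoro (F, -1). Ligand charge sum = -6.
With Fe in oxidation state +2, the complex ion is [Fe...]^4−.
Charge balance with ammonium (+1) requires 1 complex ion per 4 ammonium.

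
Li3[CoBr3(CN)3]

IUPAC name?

The 3 lithium counter-ions carry a total charge of +3, so each complex ion is 3−.
Ligand charges: 3×bromo (-1 each), 3×cyano (-1 each); total -6. So Co + (-6) = 3−, giving Co = +3.
The complex ion is anionic, so cobalt takes the -ate form cobaltate(III).

lithium tribromotricyanocobaltate(III)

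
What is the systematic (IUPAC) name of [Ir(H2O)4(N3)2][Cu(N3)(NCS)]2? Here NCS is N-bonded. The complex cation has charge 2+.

tetraaquadiazidoiridium(IV) azidoisothiocyanatocuprate(I)

Both ions are complex: the cation is named first with the plain metal name, the anion second with the -ate form; each ion's ligands are alphabetised independently.
The complex cation is given as 2+; its ligand charges sum to -2, so Ir = +4.
With 2 anions per cation, each anion must be 2/2 = 1−.
Anion: ligand charges sum to -2; for the ion to be 1−, Cu = +1.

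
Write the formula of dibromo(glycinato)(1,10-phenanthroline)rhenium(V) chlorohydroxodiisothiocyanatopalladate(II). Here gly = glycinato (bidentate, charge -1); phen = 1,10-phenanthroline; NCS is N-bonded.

Cation [Re…]: ligand charges -3, Re(V) ⇒ ion charge 2+.
Anion [Pd…]: ligand charges -4, Pd(II) ⇒ ion charge 2−.
One 2+ cation balances one 2− anion.

[ReBr2(gly)(phen)][PdCl(NCS)2(OH)]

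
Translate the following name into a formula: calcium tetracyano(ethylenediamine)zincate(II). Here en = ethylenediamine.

Ca[Zn(CN)4(en)]

Ligands: 4 cyano (CN, -1), 1 ethylenediamine (en, neutral). Ligand charge sum = -4.
With Zn in oxidation state +2, the complex ion is [Zn...]^2−.
Charge balance with calcium (+2) requires 1 complex ion per 1 calcium.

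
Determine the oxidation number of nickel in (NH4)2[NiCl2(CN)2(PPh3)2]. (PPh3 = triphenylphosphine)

2 ammonium outside the brackets (+1 each) → the complex ion is 2−.
Ligand charges: 2×Cl = -2; 2×PPh3 neutral; 2×CN = -2; sum -4.
Ni + (-4) = 2− ⇒ Ni is +2.

+2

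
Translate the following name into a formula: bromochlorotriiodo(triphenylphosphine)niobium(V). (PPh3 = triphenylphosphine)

Ligands: 1 triphenylphosphine (PPh3, neutral), 3 iodo (I, -1), 1 bromo (Br, -1), 1 chloro (Cl, -1). Ligand charge sum = -5.
With Nb in oxidation state +5, the complex ion is [Nb...].

[NbBrClI3(PPh3)]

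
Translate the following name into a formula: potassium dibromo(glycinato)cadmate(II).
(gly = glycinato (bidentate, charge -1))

K[CdBr2(gly)]

Ligands: 2 bromo (Br, -1), 1 glycinato (gly, -1). Ligand charge sum = -3.
With Cd in oxidation state +2, the complex ion is [Cd...]^1−.
Charge balance with potassium (+1) requires 1 complex ion per 1 potassium.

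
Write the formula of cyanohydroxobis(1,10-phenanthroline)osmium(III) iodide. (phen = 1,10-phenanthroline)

Ligands: 1 hydroxo (OH, -1), 1 cyano (CN, -1), 2 1,10-phenanthroline (phen, neutral). Ligand charge sum = -2.
Charge balance with iodide (-1) requires 1 complex ion per 1 iodide.

[Os(CN)(OH)(phen)2]I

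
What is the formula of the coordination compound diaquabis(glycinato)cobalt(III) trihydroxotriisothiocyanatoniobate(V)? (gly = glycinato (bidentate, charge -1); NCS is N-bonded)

Cation [Co…]: ligand charges -2, Co(III) ⇒ ion charge 1+.
Anion [Nb…]: ligand charges -6, Nb(V) ⇒ ion charge 1−.
One 1+ cation balances one 1− anion.

[Co(gly)2(H2O)2][Nb(NCS)3(OH)3]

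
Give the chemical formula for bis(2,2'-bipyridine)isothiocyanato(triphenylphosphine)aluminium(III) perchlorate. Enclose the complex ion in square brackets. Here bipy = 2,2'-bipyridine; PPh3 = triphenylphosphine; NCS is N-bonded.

Ligands: 2 2,2'-bipyridine (bipy, neutral), 1 triphenylphosphine (PPh3, neutral), 1 isothiocyanato (NCS, -1). Ligand charge sum = -1.
With Al in oxidation state +3, the complex ion is [Al...]^2+.
Charge balance with perchlorate (-1) requires 1 complex ion per 2 perchlorate.

[Al(bipy)2(NCS)(PPh3)](ClO4)2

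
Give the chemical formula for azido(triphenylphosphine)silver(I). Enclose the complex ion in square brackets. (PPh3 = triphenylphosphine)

Ligands: 1 triphenylphosphine (PPh3, neutral), 1 azido (N3, -1). Ligand charge sum = -1.
With Ag in oxidation state +1, the complex ion is [Ag...].

[Ag(N3)(PPh3)]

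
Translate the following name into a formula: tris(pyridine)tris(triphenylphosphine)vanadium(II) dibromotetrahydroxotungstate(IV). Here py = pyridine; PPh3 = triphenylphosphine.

Cation [V…]: ligand charges 0, V(II) ⇒ ion charge 2+.
Anion [W…]: ligand charges -6, W(IV) ⇒ ion charge 2−.
One 2+ cation balances one 2− anion.

[V(PPh3)3(py)3][WBr2(OH)4]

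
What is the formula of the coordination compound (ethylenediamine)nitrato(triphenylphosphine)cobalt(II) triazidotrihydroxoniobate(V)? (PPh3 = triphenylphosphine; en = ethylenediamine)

[Co(en)(NO3)(PPh3)][Nb(N3)3(OH)3]

Cation [Co…]: ligand charges -1, Co(II) ⇒ ion charge 1+.
Anion [Nb…]: ligand charges -6, Nb(V) ⇒ ion charge 1−.
One 1+ cation balances one 1− anion.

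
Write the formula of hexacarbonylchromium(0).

Ligands: 6 carbonyl (CO, neutral). Ligand charge sum = 0.
With Cr in oxidation state 0, the complex ion is [Cr...].

[Cr(CO)6]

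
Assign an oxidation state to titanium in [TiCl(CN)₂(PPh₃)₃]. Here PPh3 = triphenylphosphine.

No counter-ion: the bracketed complex is neutral.
Ligand charges: 3×PPh3 neutral; 1×Cl = -1; 2×CN = -2; sum -3.
Ti + (-3) = 0 ⇒ Ti is +3.

+3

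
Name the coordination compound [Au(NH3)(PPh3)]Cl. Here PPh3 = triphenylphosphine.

ammine(triphenylphosphine)gold(I) chloride

The 1 chloride counter-ion carries a total charge of -1, so each complex ion is 1+.
Ligand charges: 1×ammine (neutral), 1×triphenylphosphine (neutral); total 0. So Au + (0) = 1+, giving Au = +1.
Ligands are named alphabetically: ammine before triphenylphosphine.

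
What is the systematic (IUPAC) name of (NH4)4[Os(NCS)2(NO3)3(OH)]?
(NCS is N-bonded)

ammonium hydroxodiisothiocyanatotrinitratoosmate(II)

The 4 ammonium counter-ions carry a total charge of +4, so each complex ion is 4−.
Ligand charges: 1×hydroxo (-1 each), 3×nitrato (-1 each), 2×isothiocyanato (-1 each); total -6. So Os + (-6) = 4−, giving Os = +2.
Ligands are named alphabetically: hydroxo before isothiocyanato before nitrato.
The complex ion is anionic, so osmium takes the -ate form osmate(II).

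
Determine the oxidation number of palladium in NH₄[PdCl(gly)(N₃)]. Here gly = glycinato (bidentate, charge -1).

+2

1 ammonium outside the brackets (+1 each) → the complex ion is 1−.
Ligand charges: 1×gly = -1; 1×Cl = -1; 1×N3 = -1; sum -3.
Pd + (-3) = 1− ⇒ Pd is +2.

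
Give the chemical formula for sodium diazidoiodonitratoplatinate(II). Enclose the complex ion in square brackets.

Ligands: 1 nitrato (NO3, -1), 1 iodo (I, -1), 2 azido (N3, -1). Ligand charge sum = -4.
With Pt in oxidation state +2, the complex ion is [Pt...]^2−.
Charge balance with sodium (+1) requires 1 complex ion per 2 sodium.

Na2[PtI(N3)2(NO3)]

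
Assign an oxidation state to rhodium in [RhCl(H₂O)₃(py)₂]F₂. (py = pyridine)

2 fluoride outside the brackets (-1 each) → the complex ion is 2+.
Ligand charges: 2×py neutral; 3×H2O neutral; 1×Cl = -1; sum -1.
Rh + (-1) = 2+ ⇒ Rh is +3.

+3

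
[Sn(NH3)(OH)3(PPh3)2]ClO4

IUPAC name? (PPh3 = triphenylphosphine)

amminetrihydroxobis(triphenylphosphine)tin(IV) perchlorate

The 1 perchlorate counter-ion carries a total charge of -1, so each complex ion is 1+.
Ligand charges: 3×hydroxo (-1 each), 1×ammine (neutral), 2×triphenylphosphine (neutral); total -3. So Sn + (-3) = 1+, giving Sn = +4.
Ligands are named alphabetically: ammine before hydroxo before triphenylphosphine.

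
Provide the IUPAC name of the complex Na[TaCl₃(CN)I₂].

sodium trichlorocyanodiiodotantalate(V)

The 1 sodium counter-ion carries a total charge of +1, so each complex ion is 1−.
Ligand charges: 3×chloro (-1 each), 1×cyano (-1 each), 2×iodo (-1 each); total -6. So Ta + (-6) = 1−, giving Ta = +5.
The complex ion is anionic, so tantalum takes the -ate form tantalate(V).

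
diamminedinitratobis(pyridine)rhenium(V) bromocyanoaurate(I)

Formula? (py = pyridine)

[Re(NH3)2(NO3)2(py)2][AuBr(CN)]3

Cation [Re…]: ligand charges -2, Re(V) ⇒ ion charge 3+.
Anion [Au…]: ligand charges -2, Au(I) ⇒ ion charge 1−.
One 3+ cation requires 3 of the 1− anion.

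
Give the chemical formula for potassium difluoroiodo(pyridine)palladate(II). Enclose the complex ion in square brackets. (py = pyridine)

Ligands: 2 fluoro (F, -1), 1 iodo (I, -1), 1 pyridine (py, neutral). Ligand charge sum = -3.
With Pd in oxidation state +2, the complex ion is [Pd...]^1−.
Charge balance with potassium (+1) requires 1 complex ion per 1 potassium.

K[PdF2I(py)]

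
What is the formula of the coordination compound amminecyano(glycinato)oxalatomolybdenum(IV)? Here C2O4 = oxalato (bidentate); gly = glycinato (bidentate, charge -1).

[Mo(C2O4)(CN)(gly)(NH3)]

Ligands: 1 cyano (CN, -1), 1 oxalato (C2O4, -2), 1 glycinato (gly, -1), 1 ammine (NH3, neutral). Ligand charge sum = -4.
With Mo in oxidation state +4, the complex ion is [Mo...].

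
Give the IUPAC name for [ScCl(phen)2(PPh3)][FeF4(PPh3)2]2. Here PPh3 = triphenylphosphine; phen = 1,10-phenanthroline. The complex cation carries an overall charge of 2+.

chlorobis(1,10-phenanthroline)(triphenylphosphine)scandium(III) tetrafluorobis(triphenylphosphine)ferrate(III)

The complex cation is given as 2+; its ligand charges sum to -1, so Sc = +3.
With 2 anions per cation, each anion must be 2/2 = 1−.
Anion: ligand charges sum to -4; for the ion to be 1−, Fe = +3.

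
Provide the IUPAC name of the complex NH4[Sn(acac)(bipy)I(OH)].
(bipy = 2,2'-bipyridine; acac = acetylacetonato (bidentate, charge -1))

ammonium (acetylacetonato)(2,2'-bipyridine)hydroxoiodostannate(II)

The 1 ammonium counter-ion carries a total charge of +1, so each complex ion is 1−.
Ligand charges: 1×hydroxo (-1 each), 1×iodo (-1 each), 1×2,2'-bipyridine (neutral), 1×acetylacetonato (-1 each); total -3. So Sn + (-3) = 1−, giving Sn = +2.
Ligands are named alphabetically: acetylacetonato before bipyridine before hydroxo before iodo.
The complex ion is anionic, so tin takes the -ate form stannate(II).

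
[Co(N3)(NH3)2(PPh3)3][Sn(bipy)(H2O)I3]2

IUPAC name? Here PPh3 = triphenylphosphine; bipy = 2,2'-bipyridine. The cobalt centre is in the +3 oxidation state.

diammineazidotris(triphenylphosphine)cobalt(III) aqua(2,2'-bipyridine)triiodostannate(II)

Co is given as +3; the cation's ligand charges sum to -1, so the complex cation is 2+.
With 2 anions per cation, each anion must be 2/2 = 1−.
Anion: ligand charges sum to -3; for the ion to be 1−, Sn = +2.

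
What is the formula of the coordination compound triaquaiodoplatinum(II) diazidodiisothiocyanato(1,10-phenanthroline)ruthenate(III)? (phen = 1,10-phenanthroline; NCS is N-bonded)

[Pt(H2O)3I][Ru(N3)2(NCS)2(phen)]

Cation [Pt…]: ligand charges -1, Pt(II) ⇒ ion charge 1+.
Anion [Ru…]: ligand charges -4, Ru(III) ⇒ ion charge 1−.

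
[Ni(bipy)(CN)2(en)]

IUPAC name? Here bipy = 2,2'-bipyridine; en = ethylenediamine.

There is no counter-ion, so the complex is neutral overall.
Ligand charges: 1×2,2'-bipyridine (neutral), 2×cyano (-1 each), 1×ethylenediamine (neutral); total -2. So Ni + (-2) = 0, giving Ni = +2.
Ligands are named alphabetically: bipyridine before cyano before ethylenediamine.

(2,2'-bipyridine)dicyano(ethylenediamine)nickel(II)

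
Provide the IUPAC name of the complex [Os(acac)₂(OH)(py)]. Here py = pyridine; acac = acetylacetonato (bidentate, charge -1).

There is no counter-ion, so the complex is neutral overall.
Ligand charges: 1×pyridine (neutral), 2×acetylacetonato (-1 each), 1×hydroxo (-1 each); total -3. So Os + (-3) = 0, giving Os = +3.
Ligands are named alphabetically: acetylacetonato before hydroxo before pyridine.

bis(acetylacetonato)hydroxo(pyridine)osmium(III)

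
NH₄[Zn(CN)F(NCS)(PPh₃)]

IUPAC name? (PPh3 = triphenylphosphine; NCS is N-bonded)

ammonium cyanofluoroisothiocyanato(triphenylphosphine)zincate(II)

The 1 ammonium counter-ion carries a total charge of +1, so each complex ion is 1−.
Ligand charges: 1×triphenylphosphine (neutral), 1×cyano (-1 each), 1×fluoro (-1 each), 1×isothiocyanato (-1 each); total -3. So Zn + (-3) = 1−, giving Zn = +2.
The complex ion is anionic, so zinc takes the -ate form zincate(II).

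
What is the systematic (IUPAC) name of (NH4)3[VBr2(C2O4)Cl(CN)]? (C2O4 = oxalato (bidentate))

The 3 ammonium counter-ions carry a total charge of +3, so each complex ion is 3−.
Ligand charges: 1×chloro (-1 each), 2×bromo (-1 each), 1×oxalato (-2 each), 1×cyano (-1 each); total -6. So V + (-6) = 3−, giving V = +3.
Ligands are named alphabetically: bromo before chloro before cyano before oxalato.
The complex ion is anionic, so vanadium takes the -ate form vanadate(III).

ammonium dibromochlorocyanooxalatovanadate(III)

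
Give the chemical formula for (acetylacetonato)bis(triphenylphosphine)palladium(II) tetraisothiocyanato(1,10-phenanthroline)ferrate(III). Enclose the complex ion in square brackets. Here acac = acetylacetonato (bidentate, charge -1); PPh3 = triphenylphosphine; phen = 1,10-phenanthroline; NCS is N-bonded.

Cation [Pd…]: ligand charges -1, Pd(II) ⇒ ion charge 1+.
Anion [Fe…]: ligand charges -4, Fe(III) ⇒ ion charge 1−.

[Pd(acac)(PPh3)2][Fe(NCS)4(phen)]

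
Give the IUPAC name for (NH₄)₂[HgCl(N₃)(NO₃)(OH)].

ammonium azidochlorohydroxonitratomercurate(II)

The 2 ammonium counter-ions carry a total charge of +2, so each complex ion is 2−.
Ligand charges: 1×chloro (-1 each), 1×hydroxo (-1 each), 1×azido (-1 each), 1×nitrato (-1 each); total -4. So Hg + (-4) = 2−, giving Hg = +2.
Ligands are named alphabetically: azido before chloro before hydroxo before nitrato.
The complex ion is anionic, so mercury takes the -ate form mercurate(II).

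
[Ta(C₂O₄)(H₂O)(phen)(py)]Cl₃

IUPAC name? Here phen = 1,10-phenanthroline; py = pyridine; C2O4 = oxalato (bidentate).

The 3 chloride counter-ions carry a total charge of -3, so each complex ion is 3+.
Ligand charges: 1×1,10-phenanthroline (neutral), 1×pyridine (neutral), 1×oxalato (-2 each), 1×aqua (neutral); total -2. So Ta + (-2) = 3+, giving Ta = +5.
Ligands are named alphabetically: aqua before oxalato before phenanthroline before pyridine.

aquaoxalato(1,10-phenanthroline)(pyridine)tantalum(V) chloride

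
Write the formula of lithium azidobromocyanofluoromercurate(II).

Li2[HgBr(CN)F(N3)]

Ligands: 1 azido (N3, -1), 1 fluoro (F, -1), 1 bromo (Br, -1), 1 cyano (CN, -1). Ligand charge sum = -4.
With Hg in oxidation state +2, the complex ion is [Hg...]^2−.
Charge balance with lithium (+1) requires 1 complex ion per 2 lithium.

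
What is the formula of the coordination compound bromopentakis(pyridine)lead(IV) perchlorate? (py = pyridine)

[PbBr(py)5](ClO4)3

Ligands: 5 pyridine (py, neutral), 1 bromo (Br, -1). Ligand charge sum = -1.
With Pb in oxidation state +4, the complex ion is [Pb...]^3+.
Charge balance with perchlorate (-1) requires 1 complex ion per 3 perchlorate.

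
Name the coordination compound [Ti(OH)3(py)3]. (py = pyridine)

trihydroxotris(pyridine)titanium(III)

There is no counter-ion, so the complex is neutral overall.
Ligand charges: 3×hydroxo (-1 each), 3×pyridine (neutral); total -3. So Ti + (-3) = 0, giving Ti = +3.
Ligands are named alphabetically: hydroxo before pyridine.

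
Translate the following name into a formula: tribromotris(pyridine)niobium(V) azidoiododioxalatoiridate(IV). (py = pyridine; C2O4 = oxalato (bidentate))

Cation [Nb…]: ligand charges -3, Nb(V) ⇒ ion charge 2+.
Anion [Ir…]: ligand charges -6, Ir(IV) ⇒ ion charge 2−.
One 2+ cation balances one 2− anion.

[NbBr3(py)3][Ir(C2O4)2I(N3)]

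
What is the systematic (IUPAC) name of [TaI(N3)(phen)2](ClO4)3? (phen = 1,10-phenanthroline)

The 3 perchlorate counter-ions carry a total charge of -3, so each complex ion is 3+.
Ligand charges: 2×1,10-phenanthroline (neutral), 1×azido (-1 each), 1×iodo (-1 each); total -2. So Ta + (-2) = 3+, giving Ta = +5.
Ligands are named alphabetically: azido before iodo before phenanthroline.

azidoiodobis(1,10-phenanthroline)tantalum(V) perchlorate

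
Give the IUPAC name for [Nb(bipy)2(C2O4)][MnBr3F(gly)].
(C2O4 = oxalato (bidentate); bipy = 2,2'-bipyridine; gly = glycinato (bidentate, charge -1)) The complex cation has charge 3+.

bis(2,2'-bipyridine)oxalatoniobium(V) tribromofluoro(glycinato)manganate(II)

Both ions are complex: the cation is named first with the plain metal name, the anion second with the -ate form; each ion's ligands are alphabetised independently.
The complex cation is given as 3+; its ligand charges sum to -2, so Nb = +5.
A 1:1 salt means the anion carries the equal and opposite charge, 3−.
Anion: ligand charges sum to -5; for the ion to be 3−, Mn = +2.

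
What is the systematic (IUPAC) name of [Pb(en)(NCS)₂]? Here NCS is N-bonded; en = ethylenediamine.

(ethylenediamine)diisothiocyanatolead(II)

There is no counter-ion, so the complex is neutral overall.
Ligand charges: 2×isothiocyanato (-1 each), 1×ethylenediamine (neutral); total -2. So Pb + (-2) = 0, giving Pb = +2.
Ligands are named alphabetically: ethylenediamine before isothiocyanato.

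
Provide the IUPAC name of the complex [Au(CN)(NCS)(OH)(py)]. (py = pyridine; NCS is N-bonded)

cyanohydroxoisothiocyanato(pyridine)gold(III)

There is no counter-ion, so the complex is neutral overall.
Ligand charges: 1×cyano (-1 each), 1×pyridine (neutral), 1×hydroxo (-1 each), 1×isothiocyanato (-1 each); total -3. So Au + (-3) = 0, giving Au = +3.
Ligands are named alphabetically: cyano before hydroxo before isothiocyanato before pyridine.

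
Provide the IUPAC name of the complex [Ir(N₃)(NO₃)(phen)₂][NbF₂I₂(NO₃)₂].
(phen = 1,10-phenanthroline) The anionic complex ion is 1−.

The complex anion is given as 1−; its ligand charges sum to -6, so Nb = +5.
A 1:1 salt means the cation carries the equal and opposite charge, 1+.
Cation: ligand charges sum to -2; for the ion to be 1+, Ir = +3.

azidonitratobis(1,10-phenanthroline)iridium(III) difluorodiiododinitratoniobate(V)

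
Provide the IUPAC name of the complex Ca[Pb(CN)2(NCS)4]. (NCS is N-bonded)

The 1 calcium counter-ion carries a total charge of +2, so each complex ion is 2−.
Ligand charges: 2×cyano (-1 each), 4×isothiocyanato (-1 each); total -6. So Pb + (-6) = 2−, giving Pb = +4.
Ligands are named alphabetically: cyano before isothiocyanato.
The complex ion is anionic, so lead takes the -ate form plumbate(IV).

calcium dicyanotetraisothiocyanatoplumbate(IV)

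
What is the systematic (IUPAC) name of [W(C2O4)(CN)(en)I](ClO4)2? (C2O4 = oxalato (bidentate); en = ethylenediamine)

cyano(ethylenediamine)iodooxalatotungsten(VI) perchlorate

The 2 perchlorate counter-ions carry a total charge of -2, so each complex ion is 2+.
Ligand charges: 1×oxalato (-2 each), 1×ethylenediamine (neutral), 1×iodo (-1 each), 1×cyano (-1 each); total -4. So W + (-4) = 2+, giving W = +6.
Ligands are named alphabetically: cyano before ethylenediamine before iodo before oxalato.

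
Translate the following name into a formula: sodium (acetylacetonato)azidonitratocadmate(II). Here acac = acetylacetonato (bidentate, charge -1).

Na[Cd(acac)(N3)(NO3)]

Ligands: 1 nitrato (NO3, -1), 1 azido (N3, -1), 1 acetylacetonato (acac, -1). Ligand charge sum = -3.
Charge balance with sodium (+1) requires 1 complex ion per 1 sodium.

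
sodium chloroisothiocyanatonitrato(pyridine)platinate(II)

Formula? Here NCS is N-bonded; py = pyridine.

Ligands: 1 chloro (Cl, -1), 1 isothiocyanato (NCS, -1), 1 pyridine (py, neutral), 1 nitrato (NO3, -1). Ligand charge sum = -3.
With Pt in oxidation state +2, the complex ion is [Pt...]^1−.
Charge balance with sodium (+1) requires 1 complex ion per 1 sodium.

Na[PtCl(NCS)(NO3)(py)]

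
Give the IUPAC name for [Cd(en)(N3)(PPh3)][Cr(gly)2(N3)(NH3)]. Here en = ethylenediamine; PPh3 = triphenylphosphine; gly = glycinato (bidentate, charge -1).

Both ions are complex: the cation is named first with the plain metal name, the anion second with the -ate form; each ion's ligands are alphabetised independently.
Cadmium is always +2 in its complexes; the cation's ligand charges sum to -1, so the complex cation is 1+.
A 1:1 salt means the anion carries the equal and opposite charge, 1−.
Anion: ligand charges sum to -3; for the ion to be 1−, Cr = +2.

azido(ethylenediamine)(triphenylphosphine)cadmium(II) ammineazidobis(glycinato)chromate(II)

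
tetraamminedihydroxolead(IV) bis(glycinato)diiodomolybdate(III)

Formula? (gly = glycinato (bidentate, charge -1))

Cation [Pb…]: ligand charges -2, Pb(IV) ⇒ ion charge 2+.
Anion [Mo…]: ligand charges -4, Mo(III) ⇒ ion charge 1−.

[Pb(NH3)4(OH)2][Mo(gly)2I2]2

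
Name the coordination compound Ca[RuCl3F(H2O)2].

calcium diaquatrichlorofluororuthenate(II)

The 1 calcium counter-ion carries a total charge of +2, so each complex ion is 2−.
Ligand charges: 1×fluoro (-1 each), 3×chloro (-1 each), 2×aqua (neutral); total -4. So Ru + (-4) = 2−, giving Ru = +2.
Ligands are named alphabetically: aqua before chloro before fluoro.
The complex ion is anionic, so ruthenium takes the -ate form ruthenate(II).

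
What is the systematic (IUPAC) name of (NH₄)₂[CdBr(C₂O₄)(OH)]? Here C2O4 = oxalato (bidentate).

The 2 ammonium counter-ions carry a total charge of +2, so each complex ion is 2−.
Ligand charges: 1×hydroxo (-1 each), 1×bromo (-1 each), 1×oxalato (-2 each); total -4. So Cd + (-4) = 2−, giving Cd = +2.
Ligands are named alphabetically: bromo before hydroxo before oxalato.
The complex ion is anionic, so cadmium takes the -ate form cadmate(II).

ammonium bromohydroxooxalatocadmate(II)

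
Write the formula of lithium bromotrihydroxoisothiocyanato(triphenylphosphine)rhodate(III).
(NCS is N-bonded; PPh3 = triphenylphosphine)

Li2[RhBr(NCS)(OH)3(PPh3)]

Ligands: 1 isothiocyanato (NCS, -1), 1 bromo (Br, -1), 3 hydroxo (OH, -1), 1 triphenylphosphine (PPh3, neutral). Ligand charge sum = -5.
With Rh in oxidation state +3, the complex ion is [Rh...]^2−.
Charge balance with lithium (+1) requires 1 complex ion per 2 lithium.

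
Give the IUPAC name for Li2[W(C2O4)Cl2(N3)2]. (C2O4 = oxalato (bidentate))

The 2 lithium counter-ions carry a total charge of +2, so each complex ion is 2−.
Ligand charges: 2×azido (-1 each), 2×chloro (-1 each), 1×oxalato (-2 each); total -6. So W + (-6) = 2−, giving W = +4.
The complex ion is anionic, so tungsten takes the -ate form tungstate(IV).

lithium diazidodichlorooxalatotungstate(IV)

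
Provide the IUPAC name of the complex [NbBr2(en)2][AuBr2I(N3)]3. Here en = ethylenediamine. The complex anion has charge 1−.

dibromobis(ethylenediamine)niobium(V) azidodibromoiodoaurate(III)

The complex anion is given as 1−; its ligand charges sum to -4, so Au = +3.
With 3 anions per cation, the cation must be 3×1 = 3+.
Cation: ligand charges sum to -2; for the ion to be 3+, Nb = +5.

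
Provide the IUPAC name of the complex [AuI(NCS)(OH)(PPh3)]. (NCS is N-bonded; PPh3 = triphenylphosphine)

hydroxoiodoisothiocyanato(triphenylphosphine)gold(III)

There is no counter-ion, so the complex is neutral overall.
Ligand charges: 1×isothiocyanato (-1 each), 1×triphenylphosphine (neutral), 1×hydroxo (-1 each), 1×iodo (-1 each); total -3. So Au + (-3) = 0, giving Au = +3.
Ligands are named alphabetically: hydroxo before iodo before isothiocyanato before triphenylphosphine.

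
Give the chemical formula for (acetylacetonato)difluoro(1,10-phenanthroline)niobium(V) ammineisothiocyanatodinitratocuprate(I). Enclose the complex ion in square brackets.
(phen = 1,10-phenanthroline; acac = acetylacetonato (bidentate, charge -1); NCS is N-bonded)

[Nb(acac)F2(phen)][Cu(NCS)(NH3)(NO3)2]

Cation [Nb…]: ligand charges -3, Nb(V) ⇒ ion charge 2+.
Anion [Cu…]: ligand charges -3, Cu(I) ⇒ ion charge 2−.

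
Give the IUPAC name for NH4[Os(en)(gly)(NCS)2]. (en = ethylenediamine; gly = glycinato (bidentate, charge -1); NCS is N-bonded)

The 1 ammonium counter-ion carries a total charge of +1, so each complex ion is 1−.
Ligand charges: 1×ethylenediamine (neutral), 1×glycinato (-1 each), 2×isothiocyanato (-1 each); total -3. So Os + (-3) = 1−, giving Os = +2.
Ligands are named alphabetically: ethylenediamine before glycinato before isothiocyanato.
The complex ion is anionic, so osmium takes the -ate form osmate(II).

ammonium (ethylenediamine)(glycinato)diisothiocyanatoosmate(II)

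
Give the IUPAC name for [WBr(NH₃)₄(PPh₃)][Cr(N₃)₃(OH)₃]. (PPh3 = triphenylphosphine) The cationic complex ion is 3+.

tetraamminebromo(triphenylphosphine)tungsten(IV) triazidotrihydroxochromate(III)

The complex cation is given as 3+; its ligand charges sum to -1, so W = +4.
A 1:1 salt means the anion carries the equal and opposite charge, 3−.
Anion: ligand charges sum to -6; for the ion to be 3−, Cr = +3.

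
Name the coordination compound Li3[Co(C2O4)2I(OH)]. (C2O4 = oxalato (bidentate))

lithium hydroxoiododioxalatocobaltate(III)

The 3 lithium counter-ions carry a total charge of +3, so each complex ion is 3−.
Ligand charges: 1×hydroxo (-1 each), 2×oxalato (-2 each), 1×iodo (-1 each); total -6. So Co + (-6) = 3−, giving Co = +3.
The complex ion is anionic, so cobalt takes the -ate form cobaltate(III).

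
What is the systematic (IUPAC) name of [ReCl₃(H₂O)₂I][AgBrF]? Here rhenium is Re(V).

Both ions are complex: the cation is named first with the plain metal name, the anion second with the -ate form; each ion's ligands are alphabetised independently.
Re is given as +5; the cation's ligand charges sum to -4, so the complex cation is 1+.
A 1:1 salt means the anion carries the equal and opposite charge, 1−.
Anion: ligand charges sum to -2; for the ion to be 1−, Ag = +1.

diaquatrichloroiodorhenium(V) bromofluoroargentate(I)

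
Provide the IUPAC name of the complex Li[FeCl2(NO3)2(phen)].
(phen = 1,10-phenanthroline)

lithium dichlorodinitrato(1,10-phenanthroline)ferrate(III)

The 1 lithium counter-ion carries a total charge of +1, so each complex ion is 1−.
Ligand charges: 2×chloro (-1 each), 1×1,10-phenanthroline (neutral), 2×nitrato (-1 each); total -4. So Fe + (-4) = 1−, giving Fe = +3.
The complex ion is anionic, so iron takes the -ate form ferrate(III).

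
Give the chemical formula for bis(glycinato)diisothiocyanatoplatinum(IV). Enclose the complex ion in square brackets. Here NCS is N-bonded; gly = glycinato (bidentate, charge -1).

Ligands: 2 isothiocyanato (NCS, -1), 2 glycinato (gly, -1). Ligand charge sum = -4.
With Pt in oxidation state +4, the complex ion is [Pt...].

[Pt(gly)2(NCS)2]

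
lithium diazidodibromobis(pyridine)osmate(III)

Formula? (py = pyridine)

Ligands: 2 pyridine (py, neutral), 2 azido (N3, -1), 2 bromo (Br, -1). Ligand charge sum = -4.
With Os in oxidation state +3, the complex ion is [Os...]^1−.
Charge balance with lithium (+1) requires 1 complex ion per 1 lithium.

Li[OsBr2(N3)2(py)2]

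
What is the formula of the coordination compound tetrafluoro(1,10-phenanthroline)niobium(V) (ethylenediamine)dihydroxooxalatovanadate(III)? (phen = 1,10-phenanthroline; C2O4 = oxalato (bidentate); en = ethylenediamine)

Cation [Nb…]: ligand charges -4, Nb(V) ⇒ ion charge 1+.
Anion [V…]: ligand charges -4, V(III) ⇒ ion charge 1−.
One 1+ cation balances one 1− anion.

[NbF4(phen)][V(C2O4)(en)(OH)2]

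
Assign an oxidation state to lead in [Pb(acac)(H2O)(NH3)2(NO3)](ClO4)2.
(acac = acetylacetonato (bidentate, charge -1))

2 perchlorate outside the brackets (-1 each) → the complex ion is 2+.
Ligand charges: 1×NO3 = -1; 2×NH3 neutral; 1×H2O neutral; 1×acac = -1; sum -2.
Pb + (-2) = 2+ ⇒ Pb is +4.

+4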